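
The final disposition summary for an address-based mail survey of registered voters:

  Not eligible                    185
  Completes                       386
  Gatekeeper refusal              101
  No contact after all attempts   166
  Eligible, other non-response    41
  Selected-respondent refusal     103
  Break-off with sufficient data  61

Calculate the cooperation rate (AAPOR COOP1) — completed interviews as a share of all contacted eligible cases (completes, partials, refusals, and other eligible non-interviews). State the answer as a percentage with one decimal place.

55.8%

Refused = 101 + 103 = 204
Top → 386
Denom → 386 + 61 + 204 + 41 = 692
COOP1 = 386 / 692 = 0.5578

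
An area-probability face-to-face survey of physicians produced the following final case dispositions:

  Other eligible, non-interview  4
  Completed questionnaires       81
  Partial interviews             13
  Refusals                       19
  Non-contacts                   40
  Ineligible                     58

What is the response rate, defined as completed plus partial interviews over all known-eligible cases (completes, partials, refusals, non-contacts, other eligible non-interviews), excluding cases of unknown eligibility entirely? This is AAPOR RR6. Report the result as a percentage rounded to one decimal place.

59.9%

Num: 81 + 13 = 94
Denominator: 81 + 13 + 19 + 40 + 4 = 157
RR6 = 94 / 157 = 0.5987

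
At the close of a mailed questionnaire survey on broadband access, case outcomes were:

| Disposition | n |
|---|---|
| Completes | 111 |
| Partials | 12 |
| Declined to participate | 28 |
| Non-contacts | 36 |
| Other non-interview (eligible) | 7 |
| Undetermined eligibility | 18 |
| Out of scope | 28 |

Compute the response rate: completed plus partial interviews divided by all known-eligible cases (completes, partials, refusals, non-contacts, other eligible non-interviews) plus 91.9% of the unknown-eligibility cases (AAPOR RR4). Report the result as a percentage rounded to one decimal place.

58.4%

Num: 111 + 12 = 123
Eligible (known): 111 + 12 + 28 + 36 + 7 = 194
Eligible share of unknowns: 0.9190 × 18 = 16.54
Denominator: 194 + 16.54 = 210.54
RR4 = 123 / 210.54 = 0.5842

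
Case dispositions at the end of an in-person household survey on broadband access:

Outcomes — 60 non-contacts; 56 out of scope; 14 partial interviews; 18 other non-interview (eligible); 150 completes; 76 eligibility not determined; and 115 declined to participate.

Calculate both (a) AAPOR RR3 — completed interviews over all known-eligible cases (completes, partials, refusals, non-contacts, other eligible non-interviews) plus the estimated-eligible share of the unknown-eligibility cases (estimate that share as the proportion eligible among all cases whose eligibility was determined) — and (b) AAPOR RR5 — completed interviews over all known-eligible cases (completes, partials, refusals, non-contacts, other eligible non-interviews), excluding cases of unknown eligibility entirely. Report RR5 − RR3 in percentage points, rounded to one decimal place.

Numerator = 150
Eligible (known) = 150 + 14 + 115 + 60 + 18 = 357
e = 357 / (357 + 56) = 357 / 413 = 0.8644
Eligible share of unknowns = 0.8644 × 76 = 65.69
Denominator = 357 + 65.69 = 422.69
RR3 = 150 / 422.69 = 0.3549
Denominator = 150 + 14 + 115 + 60 + 18 = 357
RR5 = 150 / 357 = 0.4202
Difference = 42.02 − 35.49 = 6.53 percentage points

6.5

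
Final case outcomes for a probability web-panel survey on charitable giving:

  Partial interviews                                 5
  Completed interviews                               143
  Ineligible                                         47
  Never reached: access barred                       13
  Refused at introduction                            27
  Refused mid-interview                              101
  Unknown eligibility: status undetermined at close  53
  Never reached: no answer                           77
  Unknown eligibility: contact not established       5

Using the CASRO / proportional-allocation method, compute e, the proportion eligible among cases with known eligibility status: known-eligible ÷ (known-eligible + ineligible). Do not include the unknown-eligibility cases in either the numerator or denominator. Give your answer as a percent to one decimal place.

Refusals = 27 + 101 = 128
Never reached = 77 + 13 = 90
Unknown if eligible = 5 + 53 = 58
Known eligible → 143 + 5 + 128 + 90 = 366
e = 366 / (366 + 47) = 366 / 413 = 0.8862

88.6%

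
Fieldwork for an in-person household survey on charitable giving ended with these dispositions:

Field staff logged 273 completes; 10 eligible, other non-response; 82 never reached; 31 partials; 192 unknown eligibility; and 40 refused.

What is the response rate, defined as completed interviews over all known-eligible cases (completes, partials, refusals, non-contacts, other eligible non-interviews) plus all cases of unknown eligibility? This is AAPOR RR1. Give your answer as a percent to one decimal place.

Num → 273
Base → 273 + 31 + 40 + 82 + 10 + 192 = 628
RR1 = 273 / 628 = 0.4347

43.5%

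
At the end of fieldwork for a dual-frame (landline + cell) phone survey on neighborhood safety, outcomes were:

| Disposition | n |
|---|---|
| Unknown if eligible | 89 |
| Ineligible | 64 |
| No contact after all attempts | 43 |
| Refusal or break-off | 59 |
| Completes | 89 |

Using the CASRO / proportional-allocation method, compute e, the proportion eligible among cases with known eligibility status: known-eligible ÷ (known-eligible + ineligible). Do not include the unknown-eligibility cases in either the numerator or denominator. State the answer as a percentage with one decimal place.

Determined eligible = 89 + 59 + 43 = 191
e = 191 / (191 + 64) = 191 / 255 = 0.7490

74.9%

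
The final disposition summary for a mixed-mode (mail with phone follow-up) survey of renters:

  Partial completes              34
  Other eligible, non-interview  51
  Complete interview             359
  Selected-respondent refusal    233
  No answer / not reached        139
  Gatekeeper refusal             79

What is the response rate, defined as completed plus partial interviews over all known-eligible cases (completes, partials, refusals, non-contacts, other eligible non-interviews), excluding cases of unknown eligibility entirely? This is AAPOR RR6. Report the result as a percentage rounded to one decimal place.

Refusal or break-off = 79 + 233 = 312
Top → 359 + 34 = 393
Base → 359 + 34 + 312 + 139 + 51 = 895
RR6 = 393 / 895 = 0.4391

43.9%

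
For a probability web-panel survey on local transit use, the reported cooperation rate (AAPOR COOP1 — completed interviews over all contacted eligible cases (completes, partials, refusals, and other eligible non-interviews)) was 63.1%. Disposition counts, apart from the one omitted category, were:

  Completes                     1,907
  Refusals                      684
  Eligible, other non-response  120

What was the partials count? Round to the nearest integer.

COOP1 = 1907 / D = 0.631
D = 1907 / 0.631 = 3022.2
Rest of base = 2711
partials = 3022.2 − 2711 ≈ 311

311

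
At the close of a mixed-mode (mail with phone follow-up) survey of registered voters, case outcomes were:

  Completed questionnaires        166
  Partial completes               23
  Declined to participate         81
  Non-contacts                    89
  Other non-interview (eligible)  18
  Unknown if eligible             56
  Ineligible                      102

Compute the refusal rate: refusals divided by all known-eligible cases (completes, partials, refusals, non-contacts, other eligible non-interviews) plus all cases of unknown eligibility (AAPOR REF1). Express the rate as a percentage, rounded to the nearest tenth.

Num = 81
Denominator = 166 + 23 + 81 + 89 + 18 + 56 = 433
REF1 = 81 / 433 = 0.1871

18.7%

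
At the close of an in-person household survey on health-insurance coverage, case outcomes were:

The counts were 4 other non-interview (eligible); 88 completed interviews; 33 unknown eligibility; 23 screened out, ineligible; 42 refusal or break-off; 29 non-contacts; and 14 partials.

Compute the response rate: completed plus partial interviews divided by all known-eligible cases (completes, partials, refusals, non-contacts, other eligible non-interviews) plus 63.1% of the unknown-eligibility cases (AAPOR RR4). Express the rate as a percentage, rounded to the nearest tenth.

51.6%

Numerator → 88 + 14 = 102
Eligible (known) → 88 + 14 + 42 + 29 + 4 = 177
e × U → 0.6310 × 33 = 20.82
Base → 177 + 20.82 = 197.82
RR4 = 102 / 197.82 = 0.5156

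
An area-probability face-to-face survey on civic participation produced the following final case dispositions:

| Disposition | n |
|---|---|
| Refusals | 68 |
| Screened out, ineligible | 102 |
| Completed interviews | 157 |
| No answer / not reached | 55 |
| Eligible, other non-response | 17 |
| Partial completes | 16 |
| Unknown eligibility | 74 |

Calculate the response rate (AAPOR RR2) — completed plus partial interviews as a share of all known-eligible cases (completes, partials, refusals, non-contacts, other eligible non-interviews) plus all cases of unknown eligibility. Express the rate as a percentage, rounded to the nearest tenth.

Top: 157 + 16 = 173
Denom: 157 + 16 + 68 + 55 + 17 + 74 = 387
RR2 = 173 / 387 = 0.4470

44.7%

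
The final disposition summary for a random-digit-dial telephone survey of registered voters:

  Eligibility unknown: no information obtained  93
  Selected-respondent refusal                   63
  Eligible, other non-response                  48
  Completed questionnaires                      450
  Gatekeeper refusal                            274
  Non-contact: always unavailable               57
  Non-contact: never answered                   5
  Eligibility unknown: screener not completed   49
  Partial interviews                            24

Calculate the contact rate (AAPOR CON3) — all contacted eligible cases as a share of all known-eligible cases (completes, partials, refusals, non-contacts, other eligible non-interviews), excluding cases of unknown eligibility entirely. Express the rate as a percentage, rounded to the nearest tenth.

93.3%

Refusals = 274 + 63 = 337
Never reached = 5 + 57 = 62
Undetermined eligibility = 49 + 93 = 142
Numerator = 450 + 24 + 337 + 48 = 859
Denom = 450 + 24 + 337 + 62 + 48 = 921
CON3 = 859 / 921 = 0.9327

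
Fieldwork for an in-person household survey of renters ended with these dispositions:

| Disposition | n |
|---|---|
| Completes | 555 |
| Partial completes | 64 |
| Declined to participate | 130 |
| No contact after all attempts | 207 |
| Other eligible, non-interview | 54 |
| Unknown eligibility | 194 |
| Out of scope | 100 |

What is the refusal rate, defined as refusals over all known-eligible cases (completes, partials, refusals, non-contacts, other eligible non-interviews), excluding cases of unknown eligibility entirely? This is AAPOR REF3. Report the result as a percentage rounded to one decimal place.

12.9%

Num: 130
Denom: 555 + 64 + 130 + 207 + 54 = 1010
REF3 = 130 / 1010 = 0.1287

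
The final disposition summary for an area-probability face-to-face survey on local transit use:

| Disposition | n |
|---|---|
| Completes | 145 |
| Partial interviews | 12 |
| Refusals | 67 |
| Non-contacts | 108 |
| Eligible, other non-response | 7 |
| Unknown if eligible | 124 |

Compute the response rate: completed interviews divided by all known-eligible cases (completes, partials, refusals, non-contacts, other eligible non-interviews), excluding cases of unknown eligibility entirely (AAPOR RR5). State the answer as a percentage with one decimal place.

Num → 145
Base → 145 + 12 + 67 + 108 + 7 = 339
RR5 = 145 / 339 = 0.4277

42.8%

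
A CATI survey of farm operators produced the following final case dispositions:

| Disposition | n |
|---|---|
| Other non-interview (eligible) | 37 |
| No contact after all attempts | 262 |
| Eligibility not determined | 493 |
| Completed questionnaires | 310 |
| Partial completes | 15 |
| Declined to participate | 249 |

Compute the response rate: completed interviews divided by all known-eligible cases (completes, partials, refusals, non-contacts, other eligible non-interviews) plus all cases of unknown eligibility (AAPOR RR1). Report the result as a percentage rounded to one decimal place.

Numerator → 310
Denom → 310 + 15 + 249 + 262 + 37 + 493 = 1366
RR1 = 310 / 1366 = 0.2269

22.7%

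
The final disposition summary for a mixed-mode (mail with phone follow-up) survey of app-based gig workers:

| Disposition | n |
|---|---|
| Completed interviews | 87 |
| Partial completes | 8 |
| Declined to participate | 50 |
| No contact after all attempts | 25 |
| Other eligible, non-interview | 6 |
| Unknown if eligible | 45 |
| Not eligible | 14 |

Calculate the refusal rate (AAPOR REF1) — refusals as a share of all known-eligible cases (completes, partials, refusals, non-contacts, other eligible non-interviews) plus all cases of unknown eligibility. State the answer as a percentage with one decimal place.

22.6%

Top → 50
Base → 87 + 8 + 50 + 25 + 6 + 45 = 221
REF1 = 50 / 221 = 0.2262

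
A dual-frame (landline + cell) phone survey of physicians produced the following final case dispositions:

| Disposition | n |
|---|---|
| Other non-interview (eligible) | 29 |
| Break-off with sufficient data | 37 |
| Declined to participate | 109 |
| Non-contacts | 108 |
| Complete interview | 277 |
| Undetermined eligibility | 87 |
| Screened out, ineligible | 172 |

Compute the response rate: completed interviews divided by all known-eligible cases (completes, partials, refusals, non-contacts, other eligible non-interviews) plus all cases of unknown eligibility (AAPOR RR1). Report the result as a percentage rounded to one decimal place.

42.8%

Num → 277
Base → 277 + 37 + 109 + 108 + 29 + 87 = 647
RR1 = 277 / 647 = 0.4281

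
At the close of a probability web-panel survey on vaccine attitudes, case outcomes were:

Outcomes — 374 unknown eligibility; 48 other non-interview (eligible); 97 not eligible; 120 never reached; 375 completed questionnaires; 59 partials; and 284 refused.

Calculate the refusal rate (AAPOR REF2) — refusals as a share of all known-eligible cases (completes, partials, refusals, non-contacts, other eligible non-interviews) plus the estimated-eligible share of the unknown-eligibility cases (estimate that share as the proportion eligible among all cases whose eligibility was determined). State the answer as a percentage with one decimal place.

23.2%

Numerator = 284
Eligible (known) = 375 + 59 + 284 + 120 + 48 = 886
e = 886 / (886 + 97) = 886 / 983 = 0.9013
Eligible share of unknowns = 0.9013 × 374 = 337.09
Base = 886 + 337.09 = 1223.09
REF2 = 284 / 1223.09 = 0.2322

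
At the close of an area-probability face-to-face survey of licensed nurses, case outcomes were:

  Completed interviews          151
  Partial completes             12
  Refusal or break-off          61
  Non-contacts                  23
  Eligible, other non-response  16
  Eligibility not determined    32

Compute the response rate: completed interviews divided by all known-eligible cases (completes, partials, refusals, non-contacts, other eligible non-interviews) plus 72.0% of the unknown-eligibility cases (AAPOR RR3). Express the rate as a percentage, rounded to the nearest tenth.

52.8%

Numerator = 151
Determined eligible = 151 + 12 + 61 + 23 + 16 = 263
Estimated eligible among unknowns = 0.7200 × 32 = 23.04
Denominator = 263 + 23.04 = 286.04
RR3 = 151 / 286.04 = 0.5279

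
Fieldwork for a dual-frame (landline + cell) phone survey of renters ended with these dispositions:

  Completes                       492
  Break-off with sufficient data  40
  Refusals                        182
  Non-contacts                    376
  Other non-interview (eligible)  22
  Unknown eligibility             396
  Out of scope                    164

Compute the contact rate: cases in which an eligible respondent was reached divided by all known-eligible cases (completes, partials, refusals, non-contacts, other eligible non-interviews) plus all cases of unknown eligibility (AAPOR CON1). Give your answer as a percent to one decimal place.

Numerator = 492 + 40 + 182 + 22 = 736
Base = 492 + 40 + 182 + 376 + 22 + 396 = 1508
CON1 = 736 / 1508 = 0.4881

48.8%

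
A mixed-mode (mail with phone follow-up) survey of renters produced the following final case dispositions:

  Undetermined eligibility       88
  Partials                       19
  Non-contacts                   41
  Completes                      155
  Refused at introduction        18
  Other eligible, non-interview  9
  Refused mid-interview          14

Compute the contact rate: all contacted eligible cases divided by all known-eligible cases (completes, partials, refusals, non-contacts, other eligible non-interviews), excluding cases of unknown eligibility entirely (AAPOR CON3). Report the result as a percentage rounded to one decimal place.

84.0%

Refused = 18 + 14 = 32
Top → 155 + 19 + 32 + 9 = 215
Denom → 155 + 19 + 32 + 41 + 9 = 256
CON3 = 215 / 256 = 0.8398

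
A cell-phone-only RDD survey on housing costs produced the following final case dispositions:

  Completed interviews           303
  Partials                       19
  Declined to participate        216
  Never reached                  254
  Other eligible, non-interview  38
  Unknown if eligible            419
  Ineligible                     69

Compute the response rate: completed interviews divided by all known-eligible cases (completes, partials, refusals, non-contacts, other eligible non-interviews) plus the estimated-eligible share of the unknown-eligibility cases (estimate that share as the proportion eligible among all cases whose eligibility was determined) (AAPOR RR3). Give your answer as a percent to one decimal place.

Numerator: 303
Determined eligible: 303 + 19 + 216 + 254 + 38 = 830
e = 830 / (830 + 69) = 830 / 899 = 0.9232
Estimated eligible among unknowns: 0.9232 × 419 = 386.82
Base: 830 + 386.82 = 1216.82
RR3 = 303 / 1216.82 = 0.2490

24.9%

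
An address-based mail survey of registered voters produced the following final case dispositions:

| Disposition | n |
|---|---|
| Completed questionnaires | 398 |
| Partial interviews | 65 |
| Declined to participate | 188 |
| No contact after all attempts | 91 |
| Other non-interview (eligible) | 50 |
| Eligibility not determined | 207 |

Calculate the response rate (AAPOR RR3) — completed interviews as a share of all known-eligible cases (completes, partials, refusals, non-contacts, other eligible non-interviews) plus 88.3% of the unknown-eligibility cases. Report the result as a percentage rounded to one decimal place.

40.8%

Numerator = 398
Known eligible = 398 + 65 + 188 + 91 + 50 = 792
e × U = 0.8830 × 207 = 182.78
Denom = 792 + 182.78 = 974.78
RR3 = 398 / 974.78 = 0.4083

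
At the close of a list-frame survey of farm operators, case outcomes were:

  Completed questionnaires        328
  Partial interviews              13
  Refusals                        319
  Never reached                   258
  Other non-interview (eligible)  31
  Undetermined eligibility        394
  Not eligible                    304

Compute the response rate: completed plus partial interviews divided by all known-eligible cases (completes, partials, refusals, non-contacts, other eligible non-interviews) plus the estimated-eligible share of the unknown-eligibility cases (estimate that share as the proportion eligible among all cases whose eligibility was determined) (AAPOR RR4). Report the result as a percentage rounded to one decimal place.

Top = 328 + 13 = 341
Determined eligible = 328 + 13 + 319 + 258 + 31 = 949
e = 949 / (949 + 304) = 949 / 1253 = 0.7574
Eligible share of unknowns = 0.7574 × 394 = 298.42
Denom = 949 + 298.42 = 1247.42
RR4 = 341 / 1247.42 = 0.2734

27.3%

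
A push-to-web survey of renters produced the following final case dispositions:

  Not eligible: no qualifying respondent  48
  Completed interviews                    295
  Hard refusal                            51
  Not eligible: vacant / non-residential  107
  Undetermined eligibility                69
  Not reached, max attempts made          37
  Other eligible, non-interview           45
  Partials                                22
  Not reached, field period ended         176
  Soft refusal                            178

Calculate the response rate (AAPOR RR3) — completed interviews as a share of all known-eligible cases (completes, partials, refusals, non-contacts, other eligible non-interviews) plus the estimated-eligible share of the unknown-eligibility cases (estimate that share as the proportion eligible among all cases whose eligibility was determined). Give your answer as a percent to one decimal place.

Refusals = 51 + 178 = 229
No answer / not reached = 176 + 37 = 213
Out of scope = 48 + 107 = 155
Top: 295
Known eligible: 295 + 22 + 229 + 213 + 45 = 804
e = 804 / (804 + 155) = 804 / 959 = 0.8384
Estimated eligible among unknowns: 0.8384 × 69 = 57.85
Denom: 804 + 57.85 = 861.85
RR3 = 295 / 861.85 = 0.3423

34.2%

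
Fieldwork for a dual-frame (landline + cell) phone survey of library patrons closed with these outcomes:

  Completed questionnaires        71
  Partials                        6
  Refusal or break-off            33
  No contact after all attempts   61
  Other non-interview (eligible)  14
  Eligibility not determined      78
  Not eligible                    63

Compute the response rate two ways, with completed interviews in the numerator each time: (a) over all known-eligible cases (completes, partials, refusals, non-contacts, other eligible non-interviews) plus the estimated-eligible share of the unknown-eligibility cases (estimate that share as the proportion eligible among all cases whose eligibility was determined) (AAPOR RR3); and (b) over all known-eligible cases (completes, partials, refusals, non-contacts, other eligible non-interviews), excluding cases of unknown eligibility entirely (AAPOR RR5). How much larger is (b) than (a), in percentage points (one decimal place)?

Top: 71
Eligible (known): 71 + 6 + 33 + 61 + 14 = 185
e = 185 / (185 + 63) = 185 / 248 = 0.7460
Estimated eligible among unknowns: 0.7460 × 78 = 58.19
Base: 185 + 58.19 = 243.19
RR3 = 71 / 243.19 = 0.2920
Base: 71 + 6 + 33 + 61 + 14 = 185
RR5 = 71 / 185 = 0.3838
Difference = 38.38 − 29.20 = 9.18 percentage points

9.2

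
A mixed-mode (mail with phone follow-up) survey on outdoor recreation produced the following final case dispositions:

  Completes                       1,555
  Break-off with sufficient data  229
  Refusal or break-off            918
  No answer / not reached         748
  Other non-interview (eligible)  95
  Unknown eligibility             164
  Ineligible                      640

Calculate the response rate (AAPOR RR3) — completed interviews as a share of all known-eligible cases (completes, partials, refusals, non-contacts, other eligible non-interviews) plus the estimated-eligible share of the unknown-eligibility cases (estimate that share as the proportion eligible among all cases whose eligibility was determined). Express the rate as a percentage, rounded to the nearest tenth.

42.2%

Num: 1555
Eligible (known): 1555 + 229 + 918 + 748 + 95 = 3545
e = 3545 / (3545 + 640) = 3545 / 4185 = 0.8471
Eligible share of unknowns: 0.8471 × 164 = 138.92
Denominator: 3545 + 138.92 = 3683.92
RR3 = 1555 / 3683.92 = 0.4221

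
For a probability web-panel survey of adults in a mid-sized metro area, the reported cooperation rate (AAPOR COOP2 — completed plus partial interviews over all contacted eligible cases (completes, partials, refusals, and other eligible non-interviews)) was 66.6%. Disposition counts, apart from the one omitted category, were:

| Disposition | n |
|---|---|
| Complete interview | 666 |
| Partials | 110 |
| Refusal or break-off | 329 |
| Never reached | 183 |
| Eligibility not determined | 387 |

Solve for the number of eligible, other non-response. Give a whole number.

60

Numerator = 666 + 110 = 776
COOP2 = 776 / D = 0.666
D = 776 / 0.666 = 1165.2
Rest of base = 1105
eligible, other non-response = 1165.2 − 1105 ≈ 60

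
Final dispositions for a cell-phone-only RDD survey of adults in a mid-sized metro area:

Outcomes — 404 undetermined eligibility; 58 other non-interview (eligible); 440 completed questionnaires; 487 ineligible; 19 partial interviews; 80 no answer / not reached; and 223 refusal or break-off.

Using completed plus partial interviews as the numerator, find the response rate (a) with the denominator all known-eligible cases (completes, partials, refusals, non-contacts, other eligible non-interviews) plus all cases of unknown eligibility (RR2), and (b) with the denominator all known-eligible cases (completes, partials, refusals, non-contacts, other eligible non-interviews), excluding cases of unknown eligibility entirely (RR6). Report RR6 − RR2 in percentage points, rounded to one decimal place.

18.5

Num = 440 + 19 = 459
Denominator = 440 + 19 + 223 + 80 + 58 + 404 = 1224
RR2 = 459 / 1224 = 0.3750
Denominator = 440 + 19 + 223 + 80 + 58 = 820
RR6 = 459 / 820 = 0.5598
Difference = 55.98 − 37.50 = 18.48 percentage points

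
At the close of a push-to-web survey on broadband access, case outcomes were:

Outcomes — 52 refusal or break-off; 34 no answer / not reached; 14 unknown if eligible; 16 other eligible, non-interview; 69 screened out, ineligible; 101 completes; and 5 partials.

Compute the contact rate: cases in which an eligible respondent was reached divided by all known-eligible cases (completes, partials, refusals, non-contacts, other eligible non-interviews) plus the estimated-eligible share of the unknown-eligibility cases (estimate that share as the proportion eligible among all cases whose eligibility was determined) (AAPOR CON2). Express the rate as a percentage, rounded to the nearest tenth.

79.6%

Top: 101 + 5 + 52 + 16 = 174
Eligible (known): 101 + 5 + 52 + 34 + 16 = 208
e = 208 / (208 + 69) = 208 / 277 = 0.7509
Estimated eligible among unknowns: 0.7509 × 14 = 10.51
Denominator: 208 + 10.51 = 218.51
CON2 = 174 / 218.51 = 0.7963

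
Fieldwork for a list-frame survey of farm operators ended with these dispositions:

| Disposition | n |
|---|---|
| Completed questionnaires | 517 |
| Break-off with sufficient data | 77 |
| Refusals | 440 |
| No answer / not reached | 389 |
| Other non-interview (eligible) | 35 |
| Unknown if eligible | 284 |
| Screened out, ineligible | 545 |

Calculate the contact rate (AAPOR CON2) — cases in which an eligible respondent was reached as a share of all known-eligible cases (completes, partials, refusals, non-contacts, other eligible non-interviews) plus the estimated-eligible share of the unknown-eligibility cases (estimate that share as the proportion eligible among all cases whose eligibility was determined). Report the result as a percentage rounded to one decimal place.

Top: 517 + 77 + 440 + 35 = 1069
Eligible (known): 517 + 77 + 440 + 389 + 35 = 1458
e = 1458 / (1458 + 545) = 1458 / 2003 = 0.7279
Estimated eligible among unknowns: 0.7279 × 284 = 206.72
Denominator: 1458 + 206.72 = 1664.72
CON2 = 1069 / 1664.72 = 0.6422

64.2%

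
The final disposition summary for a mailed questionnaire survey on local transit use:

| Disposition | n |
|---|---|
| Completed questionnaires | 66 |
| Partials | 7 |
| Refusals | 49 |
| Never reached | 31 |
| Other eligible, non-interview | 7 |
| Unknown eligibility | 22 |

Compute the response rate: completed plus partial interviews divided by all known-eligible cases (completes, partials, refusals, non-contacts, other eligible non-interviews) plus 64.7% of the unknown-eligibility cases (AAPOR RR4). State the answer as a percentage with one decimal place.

41.9%

Num: 66 + 7 = 73
Known eligible: 66 + 7 + 49 + 31 + 7 = 160
e × U: 0.6470 × 22 = 14.23
Denominator: 160 + 14.23 = 174.23
RR4 = 73 / 174.23 = 0.4190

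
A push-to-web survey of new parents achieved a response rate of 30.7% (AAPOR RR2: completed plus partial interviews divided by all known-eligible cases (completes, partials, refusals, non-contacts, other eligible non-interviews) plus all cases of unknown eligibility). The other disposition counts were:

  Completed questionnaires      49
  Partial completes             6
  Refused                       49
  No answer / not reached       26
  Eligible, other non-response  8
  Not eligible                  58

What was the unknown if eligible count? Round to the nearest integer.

41

Numerator → 49 + 6 = 55
RR2 = 55 / D = 0.307
D = 55 / 0.307 = 179.2
Remaining denominator categories sum to 138
unknown if eligible = 179.2 − 138 ≈ 41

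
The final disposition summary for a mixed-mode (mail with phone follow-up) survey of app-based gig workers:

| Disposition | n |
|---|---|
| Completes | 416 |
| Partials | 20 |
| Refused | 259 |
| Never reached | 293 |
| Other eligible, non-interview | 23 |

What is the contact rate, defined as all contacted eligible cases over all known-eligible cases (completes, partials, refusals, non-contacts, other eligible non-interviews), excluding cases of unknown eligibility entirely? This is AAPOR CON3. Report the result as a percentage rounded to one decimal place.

Numerator → 416 + 20 + 259 + 23 = 718
Denominator → 416 + 20 + 259 + 293 + 23 = 1011
CON3 = 718 / 1011 = 0.7102

71.0%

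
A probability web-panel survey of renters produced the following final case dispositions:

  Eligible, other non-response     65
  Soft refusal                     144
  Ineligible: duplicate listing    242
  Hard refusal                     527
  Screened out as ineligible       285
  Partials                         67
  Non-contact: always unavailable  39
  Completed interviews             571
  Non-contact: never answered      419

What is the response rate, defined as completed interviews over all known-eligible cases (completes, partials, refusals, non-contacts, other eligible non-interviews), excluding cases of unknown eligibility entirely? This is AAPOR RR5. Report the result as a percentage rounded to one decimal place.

Declined to participate = 527 + 144 = 671
Never reached = 419 + 39 = 458
Ineligible = 285 + 242 = 527
Numerator = 571
Denominator = 571 + 67 + 671 + 458 + 65 = 1832
RR5 = 571 / 1832 = 0.3117

31.2%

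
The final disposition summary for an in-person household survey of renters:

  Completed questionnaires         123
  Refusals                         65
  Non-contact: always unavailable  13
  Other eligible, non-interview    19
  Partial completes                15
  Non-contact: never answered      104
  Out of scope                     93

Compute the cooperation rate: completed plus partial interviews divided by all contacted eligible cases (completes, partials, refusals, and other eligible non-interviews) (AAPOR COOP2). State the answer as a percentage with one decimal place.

Non-contacts = 104 + 13 = 117
Numerator = 123 + 15 = 138
Denominator = 123 + 15 + 65 + 19 = 222
COOP2 = 138 / 222 = 0.6216

62.2%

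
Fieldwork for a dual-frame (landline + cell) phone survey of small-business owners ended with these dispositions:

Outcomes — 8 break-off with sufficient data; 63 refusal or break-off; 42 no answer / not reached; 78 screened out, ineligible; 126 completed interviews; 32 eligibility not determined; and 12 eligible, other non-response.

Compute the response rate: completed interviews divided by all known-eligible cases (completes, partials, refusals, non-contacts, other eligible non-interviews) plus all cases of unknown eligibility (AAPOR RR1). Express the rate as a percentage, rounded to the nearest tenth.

Numerator = 126
Denom = 126 + 8 + 63 + 42 + 12 + 32 = 283
RR1 = 126 / 283 = 0.4452

44.5%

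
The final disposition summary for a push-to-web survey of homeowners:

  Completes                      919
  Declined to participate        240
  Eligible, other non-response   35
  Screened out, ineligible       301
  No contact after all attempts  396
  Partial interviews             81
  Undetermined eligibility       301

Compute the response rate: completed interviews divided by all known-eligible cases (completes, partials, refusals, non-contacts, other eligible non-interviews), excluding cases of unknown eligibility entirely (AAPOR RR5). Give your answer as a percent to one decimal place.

Top: 919
Denom: 919 + 81 + 240 + 396 + 35 = 1671
RR5 = 919 / 1671 = 0.5500

55.0%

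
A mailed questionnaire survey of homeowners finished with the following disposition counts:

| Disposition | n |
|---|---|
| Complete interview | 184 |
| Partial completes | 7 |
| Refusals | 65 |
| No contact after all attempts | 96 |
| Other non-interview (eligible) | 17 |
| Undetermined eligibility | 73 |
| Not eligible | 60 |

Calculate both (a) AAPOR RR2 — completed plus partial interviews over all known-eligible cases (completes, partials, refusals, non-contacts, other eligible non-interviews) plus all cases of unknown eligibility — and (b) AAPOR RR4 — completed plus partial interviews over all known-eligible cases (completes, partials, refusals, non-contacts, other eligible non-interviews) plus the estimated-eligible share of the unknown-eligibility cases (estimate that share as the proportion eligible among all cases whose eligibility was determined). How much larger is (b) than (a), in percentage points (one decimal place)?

1.0

Numerator → 184 + 7 = 191
Denominator → 184 + 7 + 65 + 96 + 17 + 73 = 442
RR2 = 191 / 442 = 0.4321
Known eligible → 184 + 7 + 65 + 96 + 17 = 369
e = 369 / (369 + 60) = 369 / 429 = 0.8601
Eligible share of unknowns → 0.8601 × 73 = 62.79
Denominator → 369 + 62.79 = 431.79
RR4 = 191 / 431.79 = 0.4423
Difference = 44.23 − 43.21 = 1.02 percentage points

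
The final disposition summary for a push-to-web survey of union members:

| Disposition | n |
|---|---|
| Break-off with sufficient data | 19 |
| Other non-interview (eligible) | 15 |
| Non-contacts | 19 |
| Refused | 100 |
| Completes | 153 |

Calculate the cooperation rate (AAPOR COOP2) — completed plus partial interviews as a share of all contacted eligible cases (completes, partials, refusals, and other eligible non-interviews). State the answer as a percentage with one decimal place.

59.9%

Numerator → 153 + 19 = 172
Base → 153 + 19 + 100 + 15 = 287
COOP2 = 172 / 287 = 0.5993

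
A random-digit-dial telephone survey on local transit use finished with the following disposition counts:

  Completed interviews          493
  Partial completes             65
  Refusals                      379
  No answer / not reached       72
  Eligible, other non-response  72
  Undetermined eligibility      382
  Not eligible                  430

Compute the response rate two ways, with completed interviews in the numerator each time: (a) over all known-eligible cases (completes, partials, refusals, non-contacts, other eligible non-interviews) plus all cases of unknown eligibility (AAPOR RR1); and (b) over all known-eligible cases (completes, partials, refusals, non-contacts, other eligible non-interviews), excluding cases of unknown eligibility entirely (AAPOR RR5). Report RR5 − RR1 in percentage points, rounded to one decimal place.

11.9

Numerator: 493
Denom: 493 + 65 + 379 + 72 + 72 + 382 = 1463
RR1 = 493 / 1463 = 0.3370
Denom: 493 + 65 + 379 + 72 + 72 = 1081
RR5 = 493 / 1081 = 0.4561
Difference = 45.61 − 33.70 = 11.91 percentage points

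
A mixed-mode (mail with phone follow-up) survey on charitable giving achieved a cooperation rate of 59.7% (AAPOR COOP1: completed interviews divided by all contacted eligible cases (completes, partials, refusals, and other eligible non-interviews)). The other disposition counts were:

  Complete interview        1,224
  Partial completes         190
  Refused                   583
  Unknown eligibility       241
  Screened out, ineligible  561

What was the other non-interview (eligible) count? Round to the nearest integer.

COOP1 = 1224 / D = 0.597
D = 1224 / 0.597 = 2050.3
Remaining denominator categories sum to 1997
other non-interview (eligible) = 2050.3 − 1997 ≈ 53

53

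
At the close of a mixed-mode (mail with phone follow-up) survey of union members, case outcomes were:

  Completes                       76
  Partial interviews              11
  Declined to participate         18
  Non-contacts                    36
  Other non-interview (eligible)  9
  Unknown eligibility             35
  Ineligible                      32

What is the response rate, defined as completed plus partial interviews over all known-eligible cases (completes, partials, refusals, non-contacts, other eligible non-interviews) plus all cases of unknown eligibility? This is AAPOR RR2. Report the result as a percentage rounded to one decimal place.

47.0%

Top = 76 + 11 = 87
Base = 76 + 11 + 18 + 36 + 9 + 35 = 185
RR2 = 87 / 185 = 0.4703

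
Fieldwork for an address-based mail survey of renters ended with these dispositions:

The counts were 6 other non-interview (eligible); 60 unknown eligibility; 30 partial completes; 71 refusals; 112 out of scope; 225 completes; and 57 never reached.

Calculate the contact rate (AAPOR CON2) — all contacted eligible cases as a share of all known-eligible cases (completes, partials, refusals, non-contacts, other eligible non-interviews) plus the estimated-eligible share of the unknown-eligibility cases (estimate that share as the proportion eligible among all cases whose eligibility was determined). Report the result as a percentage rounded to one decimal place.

76.2%

Numerator: 225 + 30 + 71 + 6 = 332
Eligible (known): 225 + 30 + 71 + 57 + 6 = 389
e = 389 / (389 + 112) = 389 / 501 = 0.7764
e × U: 0.7764 × 60 = 46.58
Base: 389 + 46.58 = 435.58
CON2 = 332 / 435.58 = 0.7622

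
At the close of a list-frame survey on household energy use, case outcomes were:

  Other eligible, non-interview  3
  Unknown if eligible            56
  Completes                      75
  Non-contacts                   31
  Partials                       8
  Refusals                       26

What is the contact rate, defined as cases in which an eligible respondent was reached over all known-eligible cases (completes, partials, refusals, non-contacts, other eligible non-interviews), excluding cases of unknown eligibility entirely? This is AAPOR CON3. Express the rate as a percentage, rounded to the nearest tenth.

78.3%

Numerator → 75 + 8 + 26 + 3 = 112
Denom → 75 + 8 + 26 + 31 + 3 = 143
CON3 = 112 / 143 = 0.7832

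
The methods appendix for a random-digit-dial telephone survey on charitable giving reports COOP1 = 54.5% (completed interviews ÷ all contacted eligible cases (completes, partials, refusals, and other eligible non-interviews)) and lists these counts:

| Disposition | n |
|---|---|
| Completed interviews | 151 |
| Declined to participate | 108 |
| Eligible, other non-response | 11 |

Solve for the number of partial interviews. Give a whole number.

7

COOP1 = 151 / D = 0.545
D = 151 / 0.545 = 277.1
Remaining denominator categories sum to 270
partial interviews = 277.1 − 270 ≈ 7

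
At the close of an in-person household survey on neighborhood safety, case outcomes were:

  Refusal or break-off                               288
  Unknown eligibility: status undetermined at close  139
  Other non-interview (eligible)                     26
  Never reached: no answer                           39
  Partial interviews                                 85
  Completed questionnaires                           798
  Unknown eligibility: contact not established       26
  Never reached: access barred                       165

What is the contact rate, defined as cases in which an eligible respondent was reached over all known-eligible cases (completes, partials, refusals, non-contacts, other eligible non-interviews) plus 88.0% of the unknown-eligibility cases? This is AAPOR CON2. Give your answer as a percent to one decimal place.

77.4%

No contact after all attempts = 39 + 165 = 204
Unknown eligibility = 26 + 139 = 165
Top = 798 + 85 + 288 + 26 = 1197
Known eligible = 798 + 85 + 288 + 204 + 26 = 1401
e × U = 0.8800 × 165 = 145.20
Denominator = 1401 + 145.20 = 1546.20
CON2 = 1197 / 1546.20 = 0.7742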